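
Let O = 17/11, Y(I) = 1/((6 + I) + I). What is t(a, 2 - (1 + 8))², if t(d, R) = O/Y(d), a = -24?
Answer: 509796/121 ≈ 4213.2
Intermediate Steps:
Y(I) = 1/(6 + 2*I)
O = 17/11 (O = 17*(1/11) = 17/11 ≈ 1.5455)
t(d, R) = 102/11 + 34*d/11 (t(d, R) = 17/(11*((1/(2*(3 + d))))) = 17*(6 + 2*d)/11 = 102/11 + 34*d/11)
t(a, 2 - (1 + 8))² = (102/11 + (34/11)*(-24))² = (102/11 - 816/11)² = (-714/11)² = 509796/121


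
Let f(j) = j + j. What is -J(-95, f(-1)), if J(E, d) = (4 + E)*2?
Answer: 182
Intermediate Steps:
f(j) = 2*j
J(E, d) = 8 + 2*E
-J(-95, f(-1)) = -(8 + 2*(-95)) = -(8 - 190) = -1*(-182) = 182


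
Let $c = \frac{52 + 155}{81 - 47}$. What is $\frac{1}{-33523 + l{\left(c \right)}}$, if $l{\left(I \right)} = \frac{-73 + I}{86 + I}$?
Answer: $- \frac{3131}{104962788} \approx -2.983 \cdot 10^{-5}$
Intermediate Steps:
$c = \frac{207}{34} \approx 6.0882$
$l{\left(I \right)} = \frac{-73 + I}{86 + I}$
$\frac{1}{-33523 + l{\left(c \right)}} = \frac{1}{-33523 + \frac{-73 + \frac{207}{34}}{86 + \frac{207}{34}}} = \frac{1}{-33523 + \frac{1}{\frac{3131}{34}} \left(- \frac{2275}{34}\right)} = \frac{1}{-33523 + \frac{34}{3131} \left(- \frac{2275}{34}\right)} = \frac{1}{-33523 - \frac{2275}{3131}} = \frac{1}{- \frac{104962788}{3131}} = - \frac{3131}{104962788}$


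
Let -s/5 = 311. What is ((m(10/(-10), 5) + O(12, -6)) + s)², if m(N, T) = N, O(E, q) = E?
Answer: 2383936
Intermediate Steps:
s = -1555 (s = -5*311 = -1555)
((m(10/(-10), 5) + O(12, -6)) + s)² = ((10/(-10) + 12) - 1555)² = ((10*(-⅒) + 12) - 1555)² = ((-1 + 12) - 1555)² = (11 - 1555)² = (-1544)² = 2383936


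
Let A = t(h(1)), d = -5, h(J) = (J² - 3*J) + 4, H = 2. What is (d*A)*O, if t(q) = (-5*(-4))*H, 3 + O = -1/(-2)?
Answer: 500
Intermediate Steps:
O = -5/2 (O = -3 - 1/(-2) = -3 - 1*(-½) = -3 + ½ = -5/2 ≈ -2.5000)
h(J) = 4 + J² - 3*J
t(q) = 40 (t(q) = -5*(-4)*2 = 20*2 = 40)
A = 40
(d*A)*O = -5*40*(-5/2) = -200*(-5/2) = 500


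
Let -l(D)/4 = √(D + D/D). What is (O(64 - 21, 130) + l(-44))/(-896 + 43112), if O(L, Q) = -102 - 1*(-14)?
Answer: -11/5277 - I*√43/10554 ≈ -0.0020845 - 0.00062132*I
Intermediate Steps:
l(D) = -4*√(1 + D) (l(D) = -4*√(D + D/D) = -4*√(D + 1) = -4*√(1 + D))
O(L, Q) = -88 (O(L, Q) = -102 + 14 = -88)
(O(64 - 21, 130) + l(-44))/(-896 + 43112) = (-88 - 4*√(1 - 44))/(-896 + 43112) = (-88 - 4*I*√43)/42216 = (-88 - 4*I*√43)*(1/42216) = -11/5277 - I*√43/10554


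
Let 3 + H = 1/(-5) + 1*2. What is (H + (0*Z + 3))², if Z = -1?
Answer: 81/25 ≈ 3.2400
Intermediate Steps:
H = -6/5 (H = -3 + (1/(-5) + 1*2) = -3 + (-⅕ + 2) = -3 + 9/5 = -6/5 ≈ -1.2000)
(H + (0*Z + 3))² = (-6/5 + (0*(-1) + 3))² = (-6/5 + (0 + 3))² = (-6/5 + 3)² = (9/5)² = 81/25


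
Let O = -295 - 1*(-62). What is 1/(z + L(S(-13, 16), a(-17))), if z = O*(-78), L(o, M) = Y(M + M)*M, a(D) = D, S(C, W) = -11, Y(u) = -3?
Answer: 1/18225 ≈ 5.4870e-5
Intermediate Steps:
O = -233 (O = -295 + 62 = -233)
L(o, M) = -3*M
z = 18174 (z = -233*(-78) = 18174)
1/(z + L(S(-13, 16), a(-17))) = 1/(18174 - 3*(-17)) = 1/(18174 + 51) = 1/18225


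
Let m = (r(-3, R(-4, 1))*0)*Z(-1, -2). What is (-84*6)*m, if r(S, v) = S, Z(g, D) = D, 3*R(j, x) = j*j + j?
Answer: 0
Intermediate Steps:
R(j, x) = j/3 + j**2/3 (R(j, x) = (j*j + j)/3 = (j**2 + j)/3 = (j + j**2)/3 = j/3 + j**2/3)
m = 0 (m = -3*0*(-2) = 0*(-2) = 0)
(-84*6)*m = -84*6*0 = -504*0 = 0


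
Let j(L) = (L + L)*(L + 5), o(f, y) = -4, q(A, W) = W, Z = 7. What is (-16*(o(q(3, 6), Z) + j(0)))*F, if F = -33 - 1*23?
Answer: -3584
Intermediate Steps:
j(L) = 2*L*(5 + L) (j(L) = (2*L)*(5 + L) = 2*L*(5 + L))
F = -56 (F = -33 - 23 = -56)
(-16*(o(q(3, 6), Z) + j(0)))*F = -16*(-4 + 2*0*(5 + 0))*(-56) = -16*(-4 + 2*0*5)*(-56) = -16*(-4 + 0)*(-56) = -16*(-4)*(-56) = 64*(-56) = -3584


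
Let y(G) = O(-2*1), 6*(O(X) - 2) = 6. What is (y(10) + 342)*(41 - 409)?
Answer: -126960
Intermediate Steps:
O(X) = 3 (O(X) = 2 + (⅙)*6 = 2 + 1 = 3)
y(G) = 3
(y(10) + 342)*(41 - 409) = (3 + 342)*(41 - 409) = 345*(-368) = -126960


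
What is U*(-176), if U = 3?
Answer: -528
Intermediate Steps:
U*(-176) = 3*(-176) = -528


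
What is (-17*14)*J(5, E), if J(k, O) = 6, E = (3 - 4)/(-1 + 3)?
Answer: -1428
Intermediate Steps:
E = -½ (E = -1/2 = -1*½ = -½ ≈ -0.50000)
(-17*14)*J(5, E) = -17*14*6 = -238*6 = -1428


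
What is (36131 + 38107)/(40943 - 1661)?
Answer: 12373/6547 ≈ 1.8899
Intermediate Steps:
(36131 + 38107)/(40943 - 1661) = 74238/39282 = 74238*(1/39282) = 12373/6547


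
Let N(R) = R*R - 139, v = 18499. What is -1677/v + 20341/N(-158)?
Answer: 25742818/35325975 ≈ 0.72872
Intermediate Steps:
N(R) = -139 + R² (N(R) = R² - 139 = -139 + R²)
-1677/v + 20341/N(-158) = -1677/18499 + 20341/(-139 + (-158)²) = -1677*1/18499 + 20341/(-139 + 24964) = -129/1423 + 20341/24825 = 25742818/35325975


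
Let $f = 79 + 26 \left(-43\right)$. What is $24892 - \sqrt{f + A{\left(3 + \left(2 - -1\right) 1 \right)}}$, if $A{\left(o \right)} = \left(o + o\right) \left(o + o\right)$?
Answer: $24892 - i \sqrt{895} \approx 24892.0 - 29.917 i$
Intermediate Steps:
$f = -1039$ ($f = 79 - 1118 = -1039$)
$A{\left(o \right)} = 4 o^{2}$ ($A{\left(o \right)} = 2 o 2 o = 4 o^{2}$)
$24892 - \sqrt{f + A{\left(3 + \left(2 - -1\right) 1 \right)}} = 24892 - \sqrt{-1039 + 4 \left(3 + \left(2 - -1\right) 1\right)^{2}} = 24892 - \sqrt{-1039 + 4 \left(3 + \left(2 + 1\right) 1\right)^{2}} = 24892 - \sqrt{-1039 + 4 \left(3 + 3 \cdot 1\right)^{2}} = 24892 - \sqrt{-1039 + 4 \left(3 + 3\right)^{2}} = 24892 - \sqrt{-1039 + 4 \cdot 6^{2}} = 24892 - \sqrt{-1039 + 4 \cdot 36} = 24892 - \sqrt{-1039 + 144} = 24892 - \sqrt{-895} = 24892 - i \sqrt{895}$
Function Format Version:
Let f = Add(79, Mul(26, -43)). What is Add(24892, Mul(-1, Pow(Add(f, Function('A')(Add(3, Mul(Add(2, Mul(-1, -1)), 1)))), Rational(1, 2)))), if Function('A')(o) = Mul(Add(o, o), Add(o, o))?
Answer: Add(24892, Mul(-1, I, Pow(895, Rational(1, 2)))) ≈ Add(24892., Mul(-29.917, I))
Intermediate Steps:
f = -1039 (f = Add(79, -1118) = -1039)
Function('A')(o) = Mul(4, Pow(o, 2)) (Function('A')(o) = Mul(Mul(2, o), Mul(2, o)) = Mul(4, Pow(o, 2)))
Add(24892, Mul(-1, Pow(Add(f, Function('A')(Add(3, Mul(Add(2, Mul(-1, -1)), 1)))), Rational(1, 2)))) = Add(24892, Mul(-1, Pow(Add(-1039, Mul(4, Pow(Add(3, Mul(Add(2, Mul(-1, -1)), 1)), 2))), Rational(1, 2)))) = Add(24892, Mul(-1, Pow(Add(-1039, Mul(4, Pow(Add(3, Mul(Add(2, 1), 1)), 2))), Rational(1, 2)))) = Add(24892, Mul(-1, Pow(Add(-1039, Mul(4, Pow(Add(3, Mul(3, 1)), 2))), Rational(1, 2)))) = Add(24892, Mul(-1, Pow(Add(-1039, Mul(4, Pow(Add(3, 3), 2))), Rational(1, 2)))) = Add(24892, Mul(-1, Pow(Add(-1039, Mul(4, Pow(6, 2))), Rational(1, 2)))) = Add(24892, Mul(-1, Pow(Add(-1039, Mul(4, 36)), Rational(1, 2)))) = Add(24892, Mul(-1, Pow(Add(-1039, 144), Rational(1, 2)))) = Add(24892, Mul(-1, Pow(-895, Rational(1, 2)))) = Add(24892, Mul(-1, Mul(I, Pow(895, Rational(1, 2))))) = Add(24892, Mul(-1, I, Pow(895, Rational(1, 2))))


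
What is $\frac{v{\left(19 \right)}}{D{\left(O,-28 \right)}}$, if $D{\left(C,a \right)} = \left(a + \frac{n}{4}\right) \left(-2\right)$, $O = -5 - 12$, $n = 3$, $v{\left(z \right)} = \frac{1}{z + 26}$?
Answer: $\frac{2}{4905} \approx 0.00040775$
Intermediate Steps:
$v{\left(z \right)} = \frac{1}{26 + z}$
$O = -17$
$D{\left(C,a \right)} = - \frac{3}{2} - 2 a$ ($D{\left(C,a \right)} = \left(a + \frac{3}{4}\right) \left(-2\right) = \left(\frac{3}{4} + a\right) \left(-2\right) = - \frac{3}{2} - 2 a$)
$\frac{v{\left(19 \right)}}{D{\left(O,-28 \right)}} = \frac{1}{\left(26 + 19\right) \left(- \frac{3}{2} - -56\right)} = \frac{1}{45 \left(- \frac{3}{2} + 56\right)} = \frac{1}{45 \cdot \frac{109}{2}} = \frac{1}{45} \cdot \frac{2}{109} = \frac{2}{4905}$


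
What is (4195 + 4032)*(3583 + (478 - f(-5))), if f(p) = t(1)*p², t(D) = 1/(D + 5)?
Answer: 200253407/6 ≈ 3.3376e+7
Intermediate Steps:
t(D) = 1/(5 + D)
f(p) = p²/6 (f(p) = p²/(5 + 1) = p²/6)
(4195 + 4032)*(3583 + (478 - f(-5))) = (4195 + 4032)*(3583 + (478 - (-5)²/6)) = 8227*(3583 + (478 - 25/6)) = 8227*(3583 + 2843/6) = 8227*(24341/6) = 200253407/6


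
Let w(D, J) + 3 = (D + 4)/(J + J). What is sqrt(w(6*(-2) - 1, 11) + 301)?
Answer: sqrt(144034)/22 ≈ 17.251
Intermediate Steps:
w(D, J) = -3 + (4 + D)/(2*J) (w(D, J) = -3 + (D + 4)/(J + J) = -3 + (4 + D)/((2*J)) = -3 + (4 + D)*(1/(2*J)) = -3 + (4 + D)/(2*J))
sqrt(w(6*(-2) - 1, 11) + 301) = sqrt((1/2)*(4 + (6*(-2) - 1) - 6*11)/11 + 301) = sqrt((1/2)*(1/11)*(4 + (-12 - 1) - 66) + 301) = sqrt((1/2)*(1/11)*(4 - 13 - 66) + 301) = sqrt((1/2)*(1/11)*(-75) + 301) = sqrt(-75/22 + 301) = sqrt(6547/22) = sqrt(144034)/22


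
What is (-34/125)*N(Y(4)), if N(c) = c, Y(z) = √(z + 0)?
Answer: -68/125 ≈ -0.54400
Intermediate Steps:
Y(z) = √z
(-34/125)*N(Y(4)) = (-34/125)*√4 = -34*1/125*2 = -34/125*2 = -68/125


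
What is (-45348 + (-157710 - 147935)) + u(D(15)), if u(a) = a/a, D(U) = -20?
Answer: -350992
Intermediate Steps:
u(a) = 1
(-45348 + (-157710 - 147935)) + u(D(15)) = (-45348 + (-157710 - 147935)) + 1 = (-45348 - 305645) + 1 = -350993 + 1 = -350992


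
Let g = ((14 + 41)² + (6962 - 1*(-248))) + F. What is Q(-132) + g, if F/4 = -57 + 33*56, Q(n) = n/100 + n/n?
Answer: 434967/25 ≈ 17399.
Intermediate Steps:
Q(n) = 1 + n/100 (Q(n) = n*(1/100) + 1 = n/100 + 1 = 1 + n/100)
F = 7164 (F = 4*(-57 + 33*56) = 4*(-57 + 1848) = 4*1791 = 7164)
g = 17399 (g = ((14 + 41)² + (6962 - 1*(-248))) + 7164 = (55² + (6962 + 248)) + 7164 = (3025 + 7210) + 7164 = 10235 + 7164 = 17399)
Q(-132) + g = (1 + (1/100)*(-132)) + 17399 = (1 - 33/25) + 17399 = -8/25 + 17399 = 434967/25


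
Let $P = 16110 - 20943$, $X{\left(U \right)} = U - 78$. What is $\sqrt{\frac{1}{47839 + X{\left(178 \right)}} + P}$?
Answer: $\frac{i \sqrt{11106947887654}}{47939} \approx 69.52 i$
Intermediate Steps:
$X{\left(U \right)} = -78 + U$
$P = -4833$
$\sqrt{\frac{1}{47839 + X{\left(178 \right)}} + P} = \sqrt{\frac{1}{47839 + \left(-78 + 178\right)} - 4833} = \sqrt{\frac{1}{47839 + 100} - 4833} = \sqrt{\frac{1}{47939} - 4833} = \sqrt{- \frac{231689186}{47939}} = \frac{i \sqrt{11106947887654}}{47939}$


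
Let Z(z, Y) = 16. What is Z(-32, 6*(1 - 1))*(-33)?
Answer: -528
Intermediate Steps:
Z(-32, 6*(1 - 1))*(-33) = 16*(-33) = -528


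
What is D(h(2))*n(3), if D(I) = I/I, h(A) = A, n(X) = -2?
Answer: -2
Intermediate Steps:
D(I) = 1
D(h(2))*n(3) = 1*(-2) = -2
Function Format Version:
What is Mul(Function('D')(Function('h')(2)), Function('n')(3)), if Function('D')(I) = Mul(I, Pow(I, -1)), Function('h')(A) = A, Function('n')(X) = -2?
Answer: -2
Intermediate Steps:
Function('D')(I) = 1
Mul(Function('D')(Function('h')(2)), Function('n')(3)) = Mul(1, -2) = -2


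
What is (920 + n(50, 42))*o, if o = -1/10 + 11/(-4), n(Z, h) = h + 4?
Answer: -27531/10 ≈ -2753.1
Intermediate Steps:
n(Z, h) = 4 + h
o = -57/20 (o = -1*1/10 + 11*(-1/4) = -1/10 - 11/4 = -57/20 ≈ -2.8500)
(920 + n(50, 42))*o = (920 + (4 + 42))*(-57/20) = (920 + 46)*(-57/20) = 966*(-57/20) = -27531/10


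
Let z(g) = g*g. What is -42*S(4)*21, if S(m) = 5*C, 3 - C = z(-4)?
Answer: 57330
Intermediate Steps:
z(g) = g²
C = -13 (C = 3 - 1*(-4)² = 3 - 1*16 = 3 - 16 = -13)
S(m) = -65 (S(m) = 5*(-13) = -65)
-42*S(4)*21 = -42*(-65)*21 = 2730*21 = 57330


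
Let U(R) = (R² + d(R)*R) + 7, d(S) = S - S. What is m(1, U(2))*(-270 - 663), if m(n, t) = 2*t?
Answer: -20526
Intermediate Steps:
d(S) = 0
U(R) = 7 + R² (U(R) = (R² + 0*R) + 7 = (R² + 0) + 7 = R² + 7 = 7 + R²)
m(1, U(2))*(-270 - 663) = (2*(7 + 2²))*(-270 - 663) = (2*(7 + 4))*(-933) = (2*11)*(-933) = 22*(-933) = -20526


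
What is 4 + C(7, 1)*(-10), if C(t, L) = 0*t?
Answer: 4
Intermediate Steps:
C(t, L) = 0
4 + C(7, 1)*(-10) = 4 + 0*(-10) = 4 + 0 = 4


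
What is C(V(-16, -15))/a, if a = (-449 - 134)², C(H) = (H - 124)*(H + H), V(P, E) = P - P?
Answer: 0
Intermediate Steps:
V(P, E) = 0
C(H) = 2*H*(-124 + H) (C(H) = (-124 + H)*(2*H) = 2*H*(-124 + H))
a = 339889 (a = (-583)² = 339889)
C(V(-16, -15))/a = (2*0*(-124 + 0))/339889 = (2*0*(-124))*(1/339889) = 0*(1/339889) = 0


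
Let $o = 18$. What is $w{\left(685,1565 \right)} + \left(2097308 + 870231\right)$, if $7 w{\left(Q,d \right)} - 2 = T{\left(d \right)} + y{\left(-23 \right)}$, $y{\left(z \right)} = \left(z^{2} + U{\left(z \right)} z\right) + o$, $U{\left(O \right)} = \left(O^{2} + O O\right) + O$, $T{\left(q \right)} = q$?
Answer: $\frac{20751082}{7} \approx 2.9644 \cdot 10^{6}$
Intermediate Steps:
$U{\left(O \right)} = O + 2 O^{2}$ ($U{\left(O \right)} = \left(O^{2} + O^{2}\right) + O = 2 O^{2} + O = O + 2 O^{2}$)
$y{\left(z \right)} = 18 + z^{2} + z^{2} \left(1 + 2 z\right)$ ($y{\left(z \right)} = \left(z^{2} + z \left(1 + 2 z\right) z\right) + 18 = \left(z^{2} + z^{2} \left(1 + 2 z\right)\right) + 18 = 18 + z^{2} + z^{2} \left(1 + 2 z\right)$)
$w{\left(Q,d \right)} = - \frac{23256}{7} + \frac{d}{7}$ ($w{\left(Q,d \right)} = \frac{2}{7} + \frac{d + \left(18 + 2 \left(-23\right)^{2} + 2 \left(-23\right)^{3}\right)}{7} = \frac{2}{7} + \frac{d + \left(18 + 2 \cdot 529 + 2 \left(-12167\right)\right)}{7} = \frac{2}{7} + \frac{d + \left(18 + 1058 - 24334\right)}{7} = \frac{2}{7} + \frac{d - 23258}{7} = \frac{2}{7} + \frac{-23258 + d}{7} = \frac{2}{7} + \left(- \frac{23258}{7} + \frac{d}{7}\right) = - \frac{23256}{7} + \frac{d}{7}$)
$w{\left(685,1565 \right)} + \left(2097308 + 870231\right) = \left(- \frac{23256}{7} + \frac{1}{7} \cdot 1565\right) + \left(2097308 + 870231\right) = \left(- \frac{23256}{7} + \frac{1565}{7}\right) + 2967539 = - \frac{21691}{7} + 2967539 = \frac{20751082}{7}$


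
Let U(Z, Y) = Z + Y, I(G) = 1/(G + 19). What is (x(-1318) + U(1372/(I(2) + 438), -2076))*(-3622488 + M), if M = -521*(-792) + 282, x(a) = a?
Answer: 100114938694956/9199 ≈ 1.0883e+10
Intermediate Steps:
I(G) = 1/(19 + G)
M = 412914 (M = 412632 + 282 = 412914)
U(Z, Y) = Y + Z
(x(-1318) + U(1372/(I(2) + 438), -2076))*(-3622488 + M) = (-1318 + (-2076 + 1372/(1/(19 + 2) + 438)))*(-3622488 + 412914) = (-1318 + (-2076 + 1372/(1/21 + 438)))*(-3209574) = (-1318 + (-2076 + 1372/(9199/21)))*(-3209574) = (-1318 + (-2076 + 1372*(21/9199)))*(-3209574) = (-1318 + (-2076 + 28812/9199))*(-3209574) = (-1318 - 19068312/9199)*(-3209574) = -31192594/9199*(-3209574) = 100114938694956/9199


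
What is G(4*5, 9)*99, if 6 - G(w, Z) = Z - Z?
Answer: 594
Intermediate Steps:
G(w, Z) = 6 (G(w, Z) = 6 - (Z - Z) = 6 - 1*0 = 6 + 0 = 6)
G(4*5, 9)*99 = 6*99 = 594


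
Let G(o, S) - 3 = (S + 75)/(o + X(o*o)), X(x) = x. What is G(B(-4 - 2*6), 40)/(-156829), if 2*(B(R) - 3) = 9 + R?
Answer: 457/156829 ≈ 0.0029140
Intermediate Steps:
B(R) = 15/2 + R/2 (B(R) = 3 + (9 + R)/2 = 3 + (9/2 + R/2) = 15/2 + R/2)
G(o, S) = 3 + (75 + S)/(o + o²) (G(o, S) = 3 + (S + 75)/(o + o*o) = 3 + (75 + S)/(o + o²))
G(B(-4 - 2*6), 40)/(-156829) = ((75 + 40 + 3*(15/2 + (-4 - 2*6)/2) + 3*(15/2 + (-4 - 2*6)/2)²)/((15/2 + (-4 - 2*6)/2)*(1 + (15/2 + (-4 - 2*6)/2))))/(-156829) = ((75 + 40 + 3*(15/2 + (-4 - 12)/2) + 3*(15/2 + (-4 - 12)/2)²)/((15/2 + (-4 - 12)/2)*(1 + (15/2 + (-4 - 12)/2))))*(-1/156829) = ((75 + 40 + 3*(15/2 + (½)*(-16)) + 3*(15/2 + (½)*(-16))²)/((15/2 + (½)*(-16))*(1 + (15/2 + (½)*(-16)))))*(-1/156829) = ((75 + 40 + 3*(15/2 - 8) + 3*(15/2 - 8)²)/((15/2 - 8)*(1 + (15/2 - 8))))*(-1/156829) = ((75 + 40 + 3*(-½) + 3*(-½)²)/((-½)*(1 - ½)))*(-1/156829) = -2*(75 + 40 - 3/2 + 3*(¼))/½*(-1/156829) = -2*2*(75 + 40 - 3/2 + ¾)*(-1/156829) = -2*2*457/4*(-1/156829) = -457*(-1/156829) = 457/156829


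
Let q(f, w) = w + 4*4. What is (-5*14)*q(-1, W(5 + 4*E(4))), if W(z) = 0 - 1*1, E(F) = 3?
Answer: -1050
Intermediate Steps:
W(z) = -1 (W(z) = 0 - 1 = -1)
q(f, w) = 16 + w (q(f, w) = w + 16 = 16 + w)
(-5*14)*q(-1, W(5 + 4*E(4))) = (-5*14)*(16 - 1) = -70*15 = -1050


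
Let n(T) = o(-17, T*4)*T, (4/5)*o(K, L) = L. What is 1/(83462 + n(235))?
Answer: 1/359587 ≈ 2.7810e-6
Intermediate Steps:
o(K, L) = 5*L/4
n(T) = 5*T² (n(T) = (5*(T*4)/4)*T = (5*(4*T)/4)*T = (5*T)*T = 5*T²)
1/(83462 + n(235)) = 1/(83462 + 5*235²) = 1/(83462 + 5*55225) = 1/(83462 + 276125) = 1/359587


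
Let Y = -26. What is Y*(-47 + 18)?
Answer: 754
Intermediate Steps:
Y*(-47 + 18) = -26*(-47 + 18) = -26*(-29) = 754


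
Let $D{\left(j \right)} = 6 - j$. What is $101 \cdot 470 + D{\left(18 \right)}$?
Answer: $47458$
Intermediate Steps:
$101 \cdot 470 + D{\left(18 \right)} = 101 \cdot 470 + \left(6 - 18\right) = 47470 + \left(6 - 18\right) = 47470 - 12 = 47458$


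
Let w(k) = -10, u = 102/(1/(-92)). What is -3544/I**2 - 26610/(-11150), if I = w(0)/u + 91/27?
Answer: -6992501906534619/22599859359515 ≈ -309.40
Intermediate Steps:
u = -9384 (u = 102/(-1/92) = 102*(-92) = -9384)
I = 142369/42228 (I = -10/(-9384) + 91/27 = -10*(-1/9384) + 91*(1/27) = 5/4692 + 91/27 = 142369/42228 ≈ 3.3714)
-3544/I**2 - 26610/(-11150) = -3544/((142369/42228)**2) - 26610/(-11150) = -3544/20268932161/1783203984 - 26610*(-1/11150) = -3544*1783203984/20268932161 + 2661/1115 = -6319674919296/20268932161 + 2661/1115 = -6992501906534619/22599859359515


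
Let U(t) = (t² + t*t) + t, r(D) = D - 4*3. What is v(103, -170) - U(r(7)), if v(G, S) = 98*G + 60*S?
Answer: -151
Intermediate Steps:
r(D) = -12 + D (r(D) = D - 12 = -12 + D)
U(t) = t + 2*t² (U(t) = (t² + t²) + t = 2*t² + t = t + 2*t²)
v(G, S) = 60*S + 98*G
v(103, -170) - U(r(7)) = (60*(-170) + 98*103) - (-12 + 7)*(1 + 2*(-12 + 7)) = (-10200 + 10094) - (-5)*(1 + 2*(-5)) = -106 - (-5)*(1 - 10) = -106 - (-5)*(-9) = -106 - 1*45 = -106 - 45 = -151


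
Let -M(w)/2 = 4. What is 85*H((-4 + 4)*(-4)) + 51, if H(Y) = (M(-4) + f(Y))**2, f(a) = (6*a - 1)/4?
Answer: 93381/16 ≈ 5836.3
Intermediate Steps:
M(w) = -8 (M(w) = -2*4 = -8)
f(a) = -1/4 + 3*a/2 (f(a) = (-1 + 6*a)*(1/4) = -1/4 + 3*a/2)
H(Y) = (-33/4 + 3*Y/2)**2 (H(Y) = (-8 + (-1/4 + 3*Y/2))**2 = (-33/4 + 3*Y/2)**2)
85*H((-4 + 4)*(-4)) + 51 = 85*(9*(-11 + 2*((-4 + 4)*(-4)))**2/16) + 51 = 85*(9*(-11 + 2*(0*(-4)))**2/16) + 51 = 85*(9*(-11 + 2*0)**2/16) + 51 = 85*(9*(-11 + 0)**2/16) + 51 = 85*((9/16)*(-11)**2) + 51 = 85*((9/16)*121) + 51 = 85*(1089/16) + 51 = 92565/16 + 51 = 93381/16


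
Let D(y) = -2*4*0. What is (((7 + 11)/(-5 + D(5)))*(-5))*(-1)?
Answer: -18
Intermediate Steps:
D(y) = 0 (D(y) = -8*0 = 0)
(((7 + 11)/(-5 + D(5)))*(-5))*(-1) = (((7 + 11)/(-5 + 0))*(-5))*(-1) = ((18/(-5))*(-5))*(-1) = ((18*(-⅕))*(-5))*(-1) = -18/5*(-5)*(-1) = 18*(-1) = -18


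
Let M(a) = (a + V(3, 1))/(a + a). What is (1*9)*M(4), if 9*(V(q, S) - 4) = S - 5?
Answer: 17/2 ≈ 8.5000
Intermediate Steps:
V(q, S) = 31/9 + S/9 (V(q, S) = 4 + (S - 5)/9 = 4 + (-5 + S)/9 = 4 + (-5/9 + S/9) = 31/9 + S/9)
M(a) = (32/9 + a)/(2*a) (M(a) = (a + (31/9 + (1/9)*1))/(a + a) = (a + (31/9 + 1/9))/((2*a)) = (a + 32/9)*(1/(2*a)) = (32/9 + a)*(1/(2*a)) = (32/9 + a)/(2*a))
(1*9)*M(4) = (1*9)*((1/18)*(32 + 9*4)/4) = 9*((1/18)*(1/4)*(32 + 36)) = 9*((1/18)*(1/4)*68) = 9*(17/18) = 17/2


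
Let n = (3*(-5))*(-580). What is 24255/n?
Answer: 1617/580 ≈ 2.7879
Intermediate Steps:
n = 8700 (n = -15*(-580) = 8700)
24255/n = 24255/8700 = 24255*(1/8700) = 1617/580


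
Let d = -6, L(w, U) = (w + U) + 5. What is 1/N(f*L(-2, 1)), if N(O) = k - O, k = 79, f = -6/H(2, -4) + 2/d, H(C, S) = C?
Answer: 3/277 ≈ 0.010830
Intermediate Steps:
L(w, U) = 5 + U + w (L(w, U) = (U + w) + 5 = 5 + U + w)
f = -10/3 (f = -6/2 + 2/(-6) = -6*1/2 + 2*(-1/6) = -3 - 1/3 = -10/3 ≈ -3.3333)
N(O) = 79 - O
1/N(f*L(-2, 1)) = 1/(79 - (-10)*(5 + 1 - 2)/3) = 1/(79 - (-10)*4/3) = 1/(79 - 1*(-40/3)) = 1/(79 + 40/3) = 1/(277/3) = 3/277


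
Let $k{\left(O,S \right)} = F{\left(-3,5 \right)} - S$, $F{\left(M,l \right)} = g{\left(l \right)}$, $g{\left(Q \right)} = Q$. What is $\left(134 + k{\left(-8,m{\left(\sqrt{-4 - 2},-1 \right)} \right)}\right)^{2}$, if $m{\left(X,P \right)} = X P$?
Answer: $\left(139 + i \sqrt{6}\right)^{2} \approx 19315.0 + 680.96 i$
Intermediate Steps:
$F{\left(M,l \right)} = l$
$m{\left(X,P \right)} = P X$
$k{\left(O,S \right)} = 5 - S$
$\left(134 + k{\left(-8,m{\left(\sqrt{-4 - 2},-1 \right)} \right)}\right)^{2} = \left(134 + \left(5 - - \sqrt{-4 - 2}\right)\right)^{2} = \left(134 + \left(5 - - \sqrt{-6}\right)\right)^{2} = \left(134 + \left(5 - - i \sqrt{6}\right)\right)^{2} = \left(134 + \left(5 + i \sqrt{6}\right)\right)^{2} = \left(139 + i \sqrt{6}\right)^{2}$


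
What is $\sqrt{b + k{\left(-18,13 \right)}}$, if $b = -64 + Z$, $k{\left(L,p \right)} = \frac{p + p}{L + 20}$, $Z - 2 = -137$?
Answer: $i \sqrt{186} \approx 13.638 i$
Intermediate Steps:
$Z = -135$ ($Z = 2 - 137 = -135$)
$k{\left(L,p \right)} = \frac{2 p}{20 + L}$
$b = -199$ ($b = -64 - 135 = -199$)
$\sqrt{b + k{\left(-18,13 \right)}} = \sqrt{-199 + 2 \cdot 13 \frac{1}{20 - 18}} = \sqrt{-199 + 2 \cdot 13 \cdot \frac{1}{2}} = \sqrt{-199 + 13} = \sqrt{-186} = i \sqrt{186}$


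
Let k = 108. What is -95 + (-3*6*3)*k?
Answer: -5927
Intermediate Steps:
-95 + (-3*6*3)*k = -95 + (-3*6*3)*108 = -95 - 18*3*108 = -95 - 54*108 = -95 - 5832 = -5927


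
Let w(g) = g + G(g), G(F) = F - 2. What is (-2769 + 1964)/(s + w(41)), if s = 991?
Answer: -115/153 ≈ -0.75163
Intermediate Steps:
G(F) = -2 + F
w(g) = -2 + 2*g (w(g) = g + (-2 + g) = -2 + 2*g)
(-2769 + 1964)/(s + w(41)) = (-2769 + 1964)/(991 + (-2 + 2*41)) = -805/(991 + (-2 + 82)) = -805/(991 + 80) = -805/1071 = -805*1/1071 = -115/153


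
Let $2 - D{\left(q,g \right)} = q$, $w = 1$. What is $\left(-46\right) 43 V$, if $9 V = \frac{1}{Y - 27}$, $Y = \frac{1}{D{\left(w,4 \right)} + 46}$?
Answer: $\frac{46483}{5706} \approx 8.1463$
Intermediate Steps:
$D{\left(q,g \right)} = 2 - q$
$Y = \frac{1}{47}$ ($Y = \frac{1}{\left(2 - 1\right) + 46} = \frac{1}{1 + 46} = \frac{1}{47} \approx 0.021277$)
$V = - \frac{47}{11412}$ ($V = \frac{1}{9 \left(\frac{1}{47} - 27\right)} = \frac{1}{9 \left(- \frac{1268}{47}\right)} = \frac{1}{9} \left(- \frac{47}{1268}\right) = - \frac{47}{11412} \approx -0.0041185$)
$\left(-46\right) 43 V = \left(-46\right) 43 \left(- \frac{47}{11412}\right) = \left(-1978\right) \left(- \frac{47}{11412}\right) = \frac{46483}{5706}$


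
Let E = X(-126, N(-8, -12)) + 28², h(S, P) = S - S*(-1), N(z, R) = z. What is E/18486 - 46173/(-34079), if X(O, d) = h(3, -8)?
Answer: 5572636/3987243 ≈ 1.3976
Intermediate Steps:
h(S, P) = 2*S (h(S, P) = S + S = 2*S)
X(O, d) = 6 (X(O, d) = 2*3 = 6)
E = 790 (E = 6 + 28² = 6 + 784 = 790)
E/18486 - 46173/(-34079) = 790/18486 - 46173/(-34079) = 790*(1/18486) - 46173*(-1/34079) = 5/117 + 46173/34079 = 5572636/3987243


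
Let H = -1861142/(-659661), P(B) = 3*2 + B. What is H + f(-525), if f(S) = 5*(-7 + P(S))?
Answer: -1733047288/659661 ≈ -2627.2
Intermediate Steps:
P(B) = 6 + B
H = 1861142/659661 (H = -1861142*(-1/659661) = 1861142/659661 ≈ 2.8214)
f(S) = -5 + 5*S (f(S) = 5*(-7 + (6 + S)) = 5*(-1 + S) = -5 + 5*S)
H + f(-525) = 1861142/659661 + (-5 + 5*(-525)) = 1861142/659661 + (-5 - 2625) = 1861142/659661 - 2630 = -1733047288/659661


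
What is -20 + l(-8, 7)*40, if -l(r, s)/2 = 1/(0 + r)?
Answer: -10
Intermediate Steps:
l(r, s) = -2/r (l(r, s) = -2/(0 + r) = -2/r)
-20 + l(-8, 7)*40 = -20 - 2/(-8)*40 = -20 - 2*(-⅛)*40 = -20 + (¼)*40 = -20 + 10 = -10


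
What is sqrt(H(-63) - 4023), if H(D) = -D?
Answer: 6*I*sqrt(110) ≈ 62.929*I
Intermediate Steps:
sqrt(H(-63) - 4023) = sqrt(-1*(-63) - 4023) = sqrt(63 - 4023) = sqrt(-3960) = 6*I*sqrt(110)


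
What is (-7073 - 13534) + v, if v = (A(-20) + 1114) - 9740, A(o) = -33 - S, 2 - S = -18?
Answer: -29286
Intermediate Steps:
S = 20 (S = 2 - 1*(-18) = 2 + 18 = 20)
A(o) = -53 (A(o) = -33 - 1*20 = -33 - 20 = -53)
v = -8679 (v = (-53 + 1114) - 9740 = 1061 - 9740 = -8679)
(-7073 - 13534) + v = (-7073 - 13534) - 8679 = -20607 - 8679 = -29286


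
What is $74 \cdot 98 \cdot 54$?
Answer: $391608$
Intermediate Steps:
$74 \cdot 98 \cdot 54 = 7252 \cdot 54 = 391608$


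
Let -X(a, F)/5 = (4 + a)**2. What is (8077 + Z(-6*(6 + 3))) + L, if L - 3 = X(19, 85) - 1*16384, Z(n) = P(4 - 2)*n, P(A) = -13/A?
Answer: -10598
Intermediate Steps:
Z(n) = -13*n/2 (Z(n) = (-13/(4 - 2))*n = (-13/2)*n = (-13*1/2)*n = -13*n/2)
X(a, F) = -5*(4 + a)**2
L = -19026 (L = 3 + (-5*(4 + 19)**2 - 1*16384) = 3 + (-5*23**2 - 16384) = 3 + (-5*529 - 16384) = 3 + (-2645 - 16384) = 3 - 19029 = -19026)
(8077 + Z(-6*(6 + 3))) + L = (8077 - (-39)*(6 + 3)) - 19026 = (8077 - (-39)*9) - 19026 = (8077 - 13/2*(-54)) - 19026 = (8077 + 351) - 19026 = 8428 - 19026 = -10598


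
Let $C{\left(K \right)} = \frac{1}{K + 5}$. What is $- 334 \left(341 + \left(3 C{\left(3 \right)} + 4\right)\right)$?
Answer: $- \frac{461421}{4} \approx -1.1536 \cdot 10^{5}$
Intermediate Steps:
$C{\left(K \right)} = \frac{1}{5 + K}$
$- 334 \left(341 + \left(3 C{\left(3 \right)} + 4\right)\right) = - 334 \left(341 + \left(\frac{3}{5 + 3} + 4\right)\right) = - 334 \left(341 + \left(\frac{3}{8} + 4\right)\right) = - 334 \left(341 + \frac{35}{8}\right) = \left(-334\right) \frac{2763}{8} = - \frac{461421}{4}$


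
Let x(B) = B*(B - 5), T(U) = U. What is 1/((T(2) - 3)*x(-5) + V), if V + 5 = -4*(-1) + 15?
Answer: -1/36 ≈ -0.027778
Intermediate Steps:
x(B) = B*(-5 + B)
V = 14 (V = -5 + (-4*(-1) + 15) = -5 + (4 + 15) = -5 + 19 = 14)
1/((T(2) - 3)*x(-5) + V) = 1/((2 - 3)*(-5*(-5 - 5)) + 14) = 1/(-(-5)*(-10) + 14) = 1/(-1*50 + 14) = 1/(-50 + 14) = 1/(-36) = -1/36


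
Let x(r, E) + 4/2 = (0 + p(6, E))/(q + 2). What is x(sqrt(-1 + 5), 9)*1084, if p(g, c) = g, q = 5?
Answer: -8672/7 ≈ -1238.9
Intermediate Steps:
x(r, E) = -8/7 (x(r, E) = -2 + (0 + 6)/(5 + 2) = -2 + 6/7 = -8/7)
x(sqrt(-1 + 5), 9)*1084 = -8/7*1084 = -8672/7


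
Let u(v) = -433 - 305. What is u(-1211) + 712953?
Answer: 712215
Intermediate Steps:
u(v) = -738
u(-1211) + 712953 = -738 + 712953 = 712215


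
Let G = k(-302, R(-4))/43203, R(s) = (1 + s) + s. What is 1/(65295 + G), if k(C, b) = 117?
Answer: 14401/940313334 ≈ 1.5315e-5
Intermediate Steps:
R(s) = 1 + 2*s
G = 39/14401 (G = 117/43203 = 117*(1/43203) = 39/14401 ≈ 0.0027081)
1/(65295 + G) = 1/(65295 + 39/14401) = 1/(940313334/14401) = 14401/940313334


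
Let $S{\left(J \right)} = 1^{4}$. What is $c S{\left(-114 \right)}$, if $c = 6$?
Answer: $6$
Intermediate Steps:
$S{\left(J \right)} = 1$
$c S{\left(-114 \right)} = 6 \cdot 1 = 6$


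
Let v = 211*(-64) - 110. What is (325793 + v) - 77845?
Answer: 234334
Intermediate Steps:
v = -13614 (v = -13504 - 110 = -13614)
(325793 + v) - 77845 = (325793 - 13614) - 77845 = 312179 - 77845 = 234334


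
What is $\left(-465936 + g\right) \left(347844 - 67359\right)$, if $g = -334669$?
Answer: $-224557693425$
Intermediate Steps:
$\left(-465936 + g\right) \left(347844 - 67359\right) = \left(-465936 - 334669\right) \left(347844 - 67359\right) = \left(-800605\right) 280485 = -224557693425$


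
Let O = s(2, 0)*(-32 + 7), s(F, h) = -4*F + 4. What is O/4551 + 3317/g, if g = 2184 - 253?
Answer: 15288767/8787981 ≈ 1.7397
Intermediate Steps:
g = 1931
s(F, h) = 4 - 4*F
O = 100 (O = (4 - 4*2)*(-32 + 7) = (4 - 8)*(-25) = -4*(-25) = 100)
O/4551 + 3317/g = 100/4551 + 3317/1931 = 15288767/8787981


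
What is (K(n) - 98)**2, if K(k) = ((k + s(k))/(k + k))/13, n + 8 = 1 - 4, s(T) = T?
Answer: 1620529/169 ≈ 9588.9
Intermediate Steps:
n = -11 (n = -8 + (1 - 4) = -8 - 3 = -11)
K(k) = 1/13 (K(k) = ((k + k)/(k + k))/13 = ((2*k)/((2*k)))*(1/13) = ((2*k)*(1/(2*k)))*(1/13) = 1*(1/13) = 1/13)
(K(n) - 98)**2 = (1/13 - 98)**2 = (-1273/13)**2 = 1620529/169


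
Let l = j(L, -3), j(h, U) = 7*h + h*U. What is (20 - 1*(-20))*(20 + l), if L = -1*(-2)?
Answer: 1120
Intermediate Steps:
L = 2
j(h, U) = 7*h + U*h
l = 8 (l = 2*(7 - 3) = 2*4 = 8)
(20 - 1*(-20))*(20 + l) = (20 - 1*(-20))*(20 + 8) = (20 + 20)*28 = 40*28 = 1120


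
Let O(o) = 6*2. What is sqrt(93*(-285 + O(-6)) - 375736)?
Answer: 5*I*sqrt(16045) ≈ 633.34*I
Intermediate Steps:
O(o) = 12
sqrt(93*(-285 + O(-6)) - 375736) = sqrt(93*(-285 + 12) - 375736) = sqrt(93*(-273) - 375736) = sqrt(-25389 - 375736) = sqrt(-401125) = 5*I*sqrt(16045)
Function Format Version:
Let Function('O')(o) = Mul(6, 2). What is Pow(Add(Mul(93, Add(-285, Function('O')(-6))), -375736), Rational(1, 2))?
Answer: Mul(5, I, Pow(16045, Rational(1, 2))) ≈ Mul(633.34, I)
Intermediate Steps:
Function('O')(o) = 12
Pow(Add(Mul(93, Add(-285, Function('O')(-6))), -375736), Rational(1, 2)) = Pow(Add(Mul(93, Add(-285, 12)), -375736), Rational(1, 2)) = Pow(Add(Mul(93, -273), -375736), Rational(1, 2)) = Pow(Add(-25389, -375736), Rational(1, 2)) = Pow(-401125, Rational(1, 2)) = Mul(5, I, Pow(16045, Rational(1, 2)))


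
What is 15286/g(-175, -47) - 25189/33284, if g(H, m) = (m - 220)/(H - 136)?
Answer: 158223613201/8886828 ≈ 17804.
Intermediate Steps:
g(H, m) = (-220 + m)/(-136 + H)
15286/g(-175, -47) - 25189/33284 = 15286/(((-220 - 47)/(-136 - 175))) - 25189/33284 = 15286/((-267/(-311))) - 25189*1/33284 = 15286/((-1/311*(-267))) - 25189/33284 = 15286/(267/311) - 25189/33284 = 15286*(311/267) - 25189/33284 = 4753946/267 - 25189/33284 = 158223613201/8886828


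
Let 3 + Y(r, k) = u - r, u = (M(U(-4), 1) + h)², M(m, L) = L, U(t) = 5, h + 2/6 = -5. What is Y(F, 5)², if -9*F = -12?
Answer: 16900/81 ≈ 208.64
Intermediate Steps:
F = 4/3 (F = -⅑*(-12) = 4/3 ≈ 1.3333)
h = -16/3 (h = -⅓ - 5 = -16/3 ≈ -5.3333)
u = 169/9 (u = (1 - 16/3)² = (-13/3)² = 169/9 ≈ 18.778)
Y(r, k) = 142/9 - r (Y(r, k) = -3 + (169/9 - r) = 142/9 - r)
Y(F, 5)² = (142/9 - 1*4/3)² = (142/9 - 4/3)² = (130/9)² = 16900/81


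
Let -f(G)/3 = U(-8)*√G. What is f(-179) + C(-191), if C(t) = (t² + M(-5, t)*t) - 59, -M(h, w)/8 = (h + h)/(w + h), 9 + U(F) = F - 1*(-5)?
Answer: 1788498/49 + 36*I*√179 ≈ 36500.0 + 481.65*I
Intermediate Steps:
U(F) = -4 + F (U(F) = -9 + (F - 1*(-5)) = -9 + (F + 5) = -9 + (5 + F) = -4 + F)
M(h, w) = -16*h/(h + w) (M(h, w) = -8*(h + h)/(w + h) = -8*2*h/(h + w) = -16*h/(h + w))
f(G) = 36*√G (f(G) = -3*(-4 - 8)*√G = -(-36)*√G = 36*√G)
C(t) = -59 + t² + 80*t/(-5 + t) (C(t) = (t² + (-16*(-5)/(-5 + t))*t) - 59 = (t² + (80/(-5 + t))*t) - 59 = (t² + 80*t/(-5 + t)) - 59 = -59 + t² + 80*t/(-5 + t))
f(-179) + C(-191) = 36*√(-179) + (80*(-191) + (-59 + (-191)²)*(-5 - 191))/(-5 - 191) = 36*(I*√179) + (-15280 + (-59 + 36481)*(-196))/(-196) = 36*I*√179 - (-15280 + 36422*(-196))/196 = 36*I*√179 - (-15280 - 7138712)/196 = 36*I*√179 - 1/196*(-7153992) = 36*I*√179 + 1788498/49 = 1788498/49 + 36*I*√179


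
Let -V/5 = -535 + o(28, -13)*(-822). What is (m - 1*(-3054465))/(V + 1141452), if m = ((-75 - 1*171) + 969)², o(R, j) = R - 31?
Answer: 3577194/1131797 ≈ 3.1606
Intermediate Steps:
o(R, j) = -31 + R
m = 522729 (m = ((-75 - 171) + 969)² = (-246 + 969)² = 723² = 522729)
V = -9655 (V = -5*(-535 + (-31 + 28)*(-822)) = -5*(-535 - 3*(-822)) = -5*(-535 + 2466) = -5*1931 = -9655)
(m - 1*(-3054465))/(V + 1141452) = (522729 - 1*(-3054465))/(-9655 + 1141452) = (522729 + 3054465)/1131797 = 3577194*(1/1131797) = 3577194/1131797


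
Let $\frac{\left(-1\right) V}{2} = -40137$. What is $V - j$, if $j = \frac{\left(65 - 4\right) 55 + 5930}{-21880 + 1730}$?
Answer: $\frac{323506077}{4030} \approx 80275.0$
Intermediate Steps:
$V = 80274$ ($V = \left(-2\right) \left(-40137\right) = 80274$)
$j = - \frac{1857}{4030}$ ($j = \frac{61 \cdot 55 + 5930}{-20150} = \left(3355 + 5930\right) \left(- \frac{1}{20150}\right) = 9285 \left(- \frac{1}{20150}\right) = - \frac{1857}{4030} \approx -0.46079$)
$V - j = 80274 - - \frac{1857}{4030} = 80274 + \frac{1857}{4030} = \frac{323506077}{4030}$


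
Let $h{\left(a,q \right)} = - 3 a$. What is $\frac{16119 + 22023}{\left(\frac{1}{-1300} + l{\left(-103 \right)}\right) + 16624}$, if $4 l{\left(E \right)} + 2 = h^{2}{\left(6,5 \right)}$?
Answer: $\frac{49584600}{21715849} \approx 2.2833$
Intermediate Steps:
$l{\left(E \right)} = \frac{161}{2}$ ($l{\left(E \right)} = - \frac{1}{2} + \frac{\left(\left(-3\right) 6\right)^{2}}{4} = - \frac{1}{2} + \frac{\left(-18\right)^{2}}{4} = - \frac{1}{2} + \frac{1}{4} \cdot 324 = - \frac{1}{2} + 81 = \frac{161}{2}$)
$\frac{16119 + 22023}{\left(\frac{1}{-1300} + l{\left(-103 \right)}\right) + 16624} = \frac{16119 + 22023}{\left(\frac{1}{-1300} + \frac{161}{2}\right) + 16624} = \frac{38142}{\left(- \frac{1}{1300} + \frac{161}{2}\right) + 16624} = \frac{38142}{\frac{104649}{1300} + 16624} = \frac{38142}{\frac{21715849}{1300}} = 38142 \cdot \frac{1300}{21715849} = \frac{49584600}{21715849}$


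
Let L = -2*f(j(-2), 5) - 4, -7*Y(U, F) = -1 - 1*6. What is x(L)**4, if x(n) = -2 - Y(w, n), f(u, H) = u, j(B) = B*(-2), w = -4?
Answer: 81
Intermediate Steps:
Y(U, F) = 1 (Y(U, F) = -(-1 - 1*6)/7 = -(-1 - 6)/7 = -1/7*(-7) = 1)
j(B) = -2*B
L = -12 (L = -(-4)*(-2) - 4 = -2*4 - 4 = -8 - 4 = -12)
x(n) = -3 (x(n) = -2 - 1*1 = -2 - 1 = -3)
x(L)**4 = (-3)**4 = 81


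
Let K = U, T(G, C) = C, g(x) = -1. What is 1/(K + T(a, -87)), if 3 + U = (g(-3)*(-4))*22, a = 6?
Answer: -1/2 ≈ -0.50000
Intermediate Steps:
U = 85 (U = -3 - 1*(-4)*22 = -3 + 4*22 = -3 + 88 = 85)
K = 85
1/(K + T(a, -87)) = 1/(85 - 87) = 1/(-2) = -1/2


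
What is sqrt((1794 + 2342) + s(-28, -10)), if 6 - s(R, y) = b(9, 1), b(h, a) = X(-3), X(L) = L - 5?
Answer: 5*sqrt(166) ≈ 64.421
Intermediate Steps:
X(L) = -5 + L
b(h, a) = -8 (b(h, a) = -5 - 3 = -8)
s(R, y) = 14 (s(R, y) = 6 - 1*(-8) = 6 + 8 = 14)
sqrt((1794 + 2342) + s(-28, -10)) = sqrt((1794 + 2342) + 14) = sqrt(4136 + 14) = sqrt(4150) = 5*sqrt(166)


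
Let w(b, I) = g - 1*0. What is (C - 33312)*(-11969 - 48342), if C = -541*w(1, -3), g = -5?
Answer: 1845938777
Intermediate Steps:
w(b, I) = -5 (w(b, I) = -5 - 1*0 = -5 + 0 = -5)
C = 2705 (C = -541*(-5) = 2705)
(C - 33312)*(-11969 - 48342) = (2705 - 33312)*(-11969 - 48342) = -30607*(-60311) = 1845938777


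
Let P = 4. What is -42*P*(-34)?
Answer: 5712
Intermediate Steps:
-42*P*(-34) = -42*4*(-34) = -168*(-34) = -1*(-5712) = 5712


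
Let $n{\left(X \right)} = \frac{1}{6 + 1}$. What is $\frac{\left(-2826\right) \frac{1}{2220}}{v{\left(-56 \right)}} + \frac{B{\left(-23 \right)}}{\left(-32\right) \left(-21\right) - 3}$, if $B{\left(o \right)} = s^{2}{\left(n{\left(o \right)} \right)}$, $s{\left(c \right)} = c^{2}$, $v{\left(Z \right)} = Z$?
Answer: $\frac{108081917}{4754556240} \approx 0.022732$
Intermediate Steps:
$n{\left(X \right)} = \frac{1}{7}$
$B{\left(o \right)} = \frac{1}{2401}$ ($B{\left(o \right)} = \left(\left(\frac{1}{7}\right)^{2}\right)^{2} = \left(\frac{1}{49}\right)^{2} = \frac{1}{2401}$)
$\frac{\left(-2826\right) \frac{1}{2220}}{v{\left(-56 \right)}} + \frac{B{\left(-23 \right)}}{\left(-32\right) \left(-21\right) - 3} = \frac{\left(-2826\right) \frac{1}{2220}}{-56} + \frac{1}{2401 \left(\left(-32\right) \left(-21\right) - 3\right)} = \left(-2826\right) \frac{1}{2220} \left(- \frac{1}{56}\right) + \frac{1}{2401 \left(672 - 3\right)} = \left(- \frac{471}{370}\right) \left(- \frac{1}{56}\right) + \frac{1}{2401 \cdot 669} = \frac{471}{20720} + \frac{1}{2401} \cdot \frac{1}{669} = \frac{471}{20720} + \frac{1}{1606269} = \frac{108081917}{4754556240}$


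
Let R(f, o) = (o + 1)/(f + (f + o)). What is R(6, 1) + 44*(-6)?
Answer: -3430/13 ≈ -263.85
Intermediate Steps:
R(f, o) = (1 + o)/(o + 2*f)
R(6, 1) + 44*(-6) = (1 + 1)/(1 + 2*6) + 44*(-6) = 2/(1 + 12) - 264 = 2/13 - 264 = -3430/13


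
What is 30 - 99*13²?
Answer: -16701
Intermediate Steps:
30 - 99*13² = 30 - 99*169 = 30 - 16731 = -16701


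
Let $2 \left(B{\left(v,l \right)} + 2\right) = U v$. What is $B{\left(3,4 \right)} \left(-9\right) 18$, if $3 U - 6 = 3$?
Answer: $-405$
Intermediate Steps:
$U = 3$ ($U = 2 + \frac{1}{3} \cdot 3 = 2 + 1 = 3$)
$B{\left(v,l \right)} = -2 + \frac{3 v}{2}$
$B{\left(3,4 \right)} \left(-9\right) 18 = \left(-2 + \frac{3}{2} \cdot 3\right) \left(-9\right) 18 = \left(-2 + \frac{9}{2}\right) \left(-9\right) 18 = \frac{5}{2} \left(-9\right) 18 = \left(- \frac{45}{2}\right) 18 = -405$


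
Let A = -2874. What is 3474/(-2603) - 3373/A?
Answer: -1204357/7481022 ≈ -0.16099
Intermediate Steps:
3474/(-2603) - 3373/A = 3474/(-2603) - 3373/(-2874) = 3474*(-1/2603) - 3373*(-1/2874) = -3474/2603 + 3373/2874 = -1204357/7481022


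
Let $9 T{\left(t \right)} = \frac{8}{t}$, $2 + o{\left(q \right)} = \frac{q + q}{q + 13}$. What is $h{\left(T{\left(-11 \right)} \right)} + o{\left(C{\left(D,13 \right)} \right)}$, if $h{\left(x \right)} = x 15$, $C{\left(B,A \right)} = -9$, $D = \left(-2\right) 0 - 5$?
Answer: $- \frac{509}{66} \approx -7.7121$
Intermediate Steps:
$D = -5$ ($D = 0 - 5 = -5$)
$o{\left(q \right)} = -2 + \frac{2 q}{13 + q}$ ($o{\left(q \right)} = -2 + \frac{q + q}{q + 13} = -2 + \frac{2 q}{13 + q}$)
$T{\left(t \right)} = \frac{8}{9 t}$ ($T{\left(t \right)} = \frac{8 \frac{1}{t}}{9} = \frac{8}{9 t}$)
$h{\left(x \right)} = 15 x$
$h{\left(T{\left(-11 \right)} \right)} + o{\left(C{\left(D,13 \right)} \right)} = 15 \frac{8}{9 \left(-11\right)} - \frac{26}{13 - 9} = 15 \cdot \frac{8}{9} \left(- \frac{1}{11}\right) - \frac{26}{4} = 15 \left(- \frac{8}{99}\right) - \frac{13}{2} = - \frac{40}{33} - \frac{13}{2} = - \frac{509}{66}$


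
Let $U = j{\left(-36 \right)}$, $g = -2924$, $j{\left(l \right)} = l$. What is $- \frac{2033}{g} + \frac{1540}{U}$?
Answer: $- \frac{1107443}{26316} \approx -42.083$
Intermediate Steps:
$U = -36$
$- \frac{2033}{g} + \frac{1540}{U} = - \frac{2033}{-2924} + \frac{1540}{-36} = \left(-2033\right) \left(- \frac{1}{2924}\right) + 1540 \left(- \frac{1}{36}\right) = \frac{2033}{2924} - \frac{385}{9} = - \frac{1107443}{26316}$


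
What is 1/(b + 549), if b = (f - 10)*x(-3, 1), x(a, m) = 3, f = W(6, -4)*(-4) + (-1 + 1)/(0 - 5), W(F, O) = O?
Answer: 1/567 ≈ 0.0017637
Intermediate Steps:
f = 16 (f = -4*(-4) + (-1 + 1)/(0 - 5) = 16 + 0/(-5) = 16 + 0*(-⅕) = 16 + 0 = 16)
b = 18 (b = (16 - 10)*3 = 6*3 = 18)
1/(b + 549) = 1/(18 + 549) = 1/567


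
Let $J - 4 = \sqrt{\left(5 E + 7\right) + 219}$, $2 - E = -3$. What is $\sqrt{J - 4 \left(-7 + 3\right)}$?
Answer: $\sqrt{20 + \sqrt{251}} \approx 5.9869$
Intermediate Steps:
$E = 5$ ($E = 2 - -3 = 2 + 3 = 5$)
$J = 4 + \sqrt{251}$ ($J = 4 + \sqrt{\left(5 \cdot 5 + 7\right) + 219} = 4 + \sqrt{\left(25 + 7\right) + 219} = 4 + \sqrt{32 + 219} = 4 + \sqrt{251} \approx 19.843$)
$\sqrt{J - 4 \left(-7 + 3\right)} = \sqrt{\left(4 + \sqrt{251}\right) - 4 \left(-7 + 3\right)} = \sqrt{\left(4 + \sqrt{251}\right) - -16} = \sqrt{\left(4 + \sqrt{251}\right) + 16} = \sqrt{20 + \sqrt{251}}$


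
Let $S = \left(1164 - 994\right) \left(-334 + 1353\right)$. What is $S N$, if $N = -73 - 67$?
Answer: $-24252200$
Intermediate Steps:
$N = -140$ ($N = -73 - 67 = -140$)
$S = 173230$ ($S = 170 \cdot 1019 = 173230$)
$S N = 173230 \left(-140\right) = -24252200$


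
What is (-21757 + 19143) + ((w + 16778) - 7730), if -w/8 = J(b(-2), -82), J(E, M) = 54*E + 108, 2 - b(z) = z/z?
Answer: 5138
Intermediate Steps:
b(z) = 1 (b(z) = 2 - z/z = 2 - 1*1 = 2 - 1 = 1)
J(E, M) = 108 + 54*E
w = -1296 (w = -8*(108 + 54*1) = -8*(108 + 54) = -8*162 = -1296)
(-21757 + 19143) + ((w + 16778) - 7730) = (-21757 + 19143) + ((-1296 + 16778) - 7730) = -2614 + (15482 - 7730) = -2614 + 7752 = 5138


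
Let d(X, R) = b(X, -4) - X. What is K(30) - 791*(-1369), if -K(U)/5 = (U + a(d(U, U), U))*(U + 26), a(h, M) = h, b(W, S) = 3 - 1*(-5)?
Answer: 1080639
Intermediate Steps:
b(W, S) = 8 (b(W, S) = 3 + 5 = 8)
d(X, R) = 8 - X
K(U) = -1040 - 40*U (K(U) = -5*(U + (8 - U))*(U + 26) = -40*(26 + U) = -5*(208 + 8*U) = -1040 - 40*U)
K(30) - 791*(-1369) = (-1040 - 40*30) - 791*(-1369) = (-1040 - 1200) + 1082879 = -2240 + 1082879 = 1080639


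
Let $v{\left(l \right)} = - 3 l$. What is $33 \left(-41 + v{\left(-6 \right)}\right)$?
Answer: $-759$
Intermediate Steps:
$33 \left(-41 + v{\left(-6 \right)}\right) = 33 \left(-41 - -18\right) = 33 \left(-41 + 18\right) = 33 \left(-23\right) = -759$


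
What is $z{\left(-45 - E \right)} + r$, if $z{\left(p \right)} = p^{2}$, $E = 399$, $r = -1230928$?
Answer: $-1033792$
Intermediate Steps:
$z{\left(-45 - E \right)} + r = \left(-45 - 399\right)^{2} - 1230928 = \left(-444\right)^{2} - 1230928 = 197136 - 1230928 = -1033792$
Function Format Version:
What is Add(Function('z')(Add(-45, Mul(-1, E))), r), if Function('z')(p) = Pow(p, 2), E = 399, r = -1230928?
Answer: -1033792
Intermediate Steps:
Add(Function('z')(Add(-45, Mul(-1, E))), r) = Add(Pow(Add(-45, Mul(-1, 399)), 2), -1230928) = Add(Pow(Add(-45, -399), 2), -1230928) = Add(Pow(-444, 2), -1230928) = Add(197136, -1230928) = -1033792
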